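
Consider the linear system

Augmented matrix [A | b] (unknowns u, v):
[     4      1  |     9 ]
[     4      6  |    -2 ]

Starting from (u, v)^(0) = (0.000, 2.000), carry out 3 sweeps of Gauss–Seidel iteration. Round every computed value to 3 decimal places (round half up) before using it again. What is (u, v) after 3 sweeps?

Iteration 1:
  u = (9 - (1)·2.000) / (4) = 1.750
  v = (-2 - (4)·1.750) / (6) = -1.500
Iteration 2:
  u = (9 - (1)·-1.500) / (4) = 2.625
  v = (-2 - (4)·2.625) / (6) = -2.083
Iteration 3:
  u = (9 - (1)·-2.083) / (4) = 2.771
  v = (-2 - (4)·2.771) / (6) = -2.181

(2.771, -2.181)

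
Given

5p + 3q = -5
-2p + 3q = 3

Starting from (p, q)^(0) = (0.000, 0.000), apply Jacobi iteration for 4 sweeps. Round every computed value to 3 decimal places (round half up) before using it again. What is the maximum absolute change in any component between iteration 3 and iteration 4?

Iteration 1:
  p = (-5 - (3)·0.000) / (5) = -1.000
  q = (3 - (-2)·0.000) / (3) = 1.000
Iteration 2:
  p = (-5 - (3)·1.000) / (5) = -1.600
  q = (3 - (-2)·-1.000) / (3) = 0.333
Iteration 3:
  p = (-5 - (3)·0.333) / (5) = -1.200
  q = (3 - (-2)·-1.600) / (3) = -0.067
Iteration 4:
  p = (-5 - (3)·-0.067) / (5) = -0.960
  q = (3 - (-2)·-1.200) / (3) = 0.200
Change: (0.240, 0.267) → max |·| = 0.267

0.267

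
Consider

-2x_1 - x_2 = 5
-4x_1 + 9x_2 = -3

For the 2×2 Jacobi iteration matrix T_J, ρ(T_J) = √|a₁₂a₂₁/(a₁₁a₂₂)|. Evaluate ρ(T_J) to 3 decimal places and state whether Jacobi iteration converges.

a₁₂a₂₁/(a₁₁a₂₂) = (-1)·(-4) / ((-2)·(9)) = -0.222222
ρ = √|-0.222222| = √0.222222 = 0.471
ρ < 1, so Jacobi converges

0.471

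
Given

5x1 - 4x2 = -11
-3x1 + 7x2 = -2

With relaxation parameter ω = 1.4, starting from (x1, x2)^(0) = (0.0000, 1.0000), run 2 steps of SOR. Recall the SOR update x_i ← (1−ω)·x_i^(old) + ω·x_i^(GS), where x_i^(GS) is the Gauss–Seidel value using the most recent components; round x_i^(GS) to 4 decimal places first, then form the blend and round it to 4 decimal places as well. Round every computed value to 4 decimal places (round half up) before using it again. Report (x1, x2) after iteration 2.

(-4.5091, -2.3151)

Iteration 1:
  x1: GS value = (-11 - (-4)·1.0000) / (5) = -1.4000;  x1 ← (1−ω)·0.0000 + ω·-1.4000 = -1.9600
  x2: GS value = (-2 - (-3)·-1.9600) / (7) = -1.1257;  x2 ← (1−ω)·1.0000 + ω·-1.1257 = -1.9760
Iteration 2:
  x1: GS value = (-11 - (-4)·-1.9760) / (5) = -3.7808;  x1 ← (1−ω)·-1.9600 + ω·-3.7808 = -4.5091
  x2: GS value = (-2 - (-3)·-4.5091) / (7) = -2.2182;  x2 ← (1−ω)·-1.9760 + ω·-2.2182 = -2.3151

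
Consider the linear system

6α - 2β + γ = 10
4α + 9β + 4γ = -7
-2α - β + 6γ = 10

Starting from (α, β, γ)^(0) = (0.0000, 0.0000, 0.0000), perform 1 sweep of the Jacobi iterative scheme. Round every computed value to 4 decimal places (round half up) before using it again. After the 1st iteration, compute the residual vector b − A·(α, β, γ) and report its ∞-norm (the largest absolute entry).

Iteration 1:
  α = (10 - (-2)·0.0000 - (1)·0.0000) / (6) = 1.6667
  β = (-7 - (4)·0.0000 - (4)·0.0000) / (9) = -0.7778
  γ = (10 - (-2)·0.0000 - (-1)·0.0000) / (6) = 1.6667
Residual b − A·x = (-3.2225, -13.3334, 2.5554); ∞-norm = 13.3334

13.3334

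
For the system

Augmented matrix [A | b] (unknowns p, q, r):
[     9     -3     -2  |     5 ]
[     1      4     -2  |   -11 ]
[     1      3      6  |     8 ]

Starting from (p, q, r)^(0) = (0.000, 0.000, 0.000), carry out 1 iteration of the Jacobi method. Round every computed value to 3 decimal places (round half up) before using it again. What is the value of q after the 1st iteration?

-2.750

Iteration 1:
  p = (5 - (-3)·0.000 - (-2)·0.000) / (9) = 0.556
  q = (-11 - (1)·0.000 - (-2)·0.000) / (4) = -2.750
  r = (8 - (1)·0.000 - (3)·0.000) / (6) = 1.333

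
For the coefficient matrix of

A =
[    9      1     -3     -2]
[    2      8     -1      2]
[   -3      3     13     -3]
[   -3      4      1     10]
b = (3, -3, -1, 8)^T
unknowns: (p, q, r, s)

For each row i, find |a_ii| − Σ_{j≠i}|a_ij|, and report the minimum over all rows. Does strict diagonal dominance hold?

row 1: |9| − (1+3+2) = 3
row 2: |8| − (2+1+2) = 3
row 3: |13| − (3+3+3) = 4
row 4: |10| − (3+4+1) = 2
minimum over rows = 2 → strictly diagonally dominant (convergence guaranteed)

2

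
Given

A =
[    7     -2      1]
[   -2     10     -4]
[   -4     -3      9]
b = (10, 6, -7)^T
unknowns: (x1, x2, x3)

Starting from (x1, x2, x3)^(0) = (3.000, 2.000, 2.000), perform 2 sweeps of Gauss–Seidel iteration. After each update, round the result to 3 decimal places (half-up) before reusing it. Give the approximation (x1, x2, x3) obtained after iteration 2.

Iteration 1:
  x1 = (10 - (-2)·2.000 - (1)·2.000) / (7) = 1.714
  x2 = (6 - (-2)·1.714 - (-4)·2.000) / (10) = 1.743
  x3 = (-7 - (-4)·1.714 - (-3)·1.743) / (9) = 0.565
Iteration 2:
  x1 = (10 - (-2)·1.743 - (1)·0.565) / (7) = 1.846
  x2 = (6 - (-2)·1.846 - (-4)·0.565) / (10) = 1.195
  x3 = (-7 - (-4)·1.846 - (-3)·1.195) / (9) = 0.441

(1.846, 1.195, 0.441)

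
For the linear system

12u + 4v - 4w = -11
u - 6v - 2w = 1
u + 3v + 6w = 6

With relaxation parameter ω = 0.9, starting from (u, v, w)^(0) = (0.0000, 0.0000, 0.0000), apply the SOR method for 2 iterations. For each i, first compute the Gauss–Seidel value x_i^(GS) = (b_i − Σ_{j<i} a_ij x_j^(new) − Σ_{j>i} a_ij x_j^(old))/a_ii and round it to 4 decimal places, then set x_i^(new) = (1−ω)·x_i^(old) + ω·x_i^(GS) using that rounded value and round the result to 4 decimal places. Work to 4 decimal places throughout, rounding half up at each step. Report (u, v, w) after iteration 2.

(-0.4813, -0.5937, 1.3541)

Iteration 1:
  u: GS value = (-11 - (4)·0.0000 - (-4)·0.0000) / (12) = -0.9167;  u ← (1−ω)·0.0000 + ω·-0.9167 = -0.8250
  v: GS value = (1 - (1)·-0.8250 - (-2)·0.0000) / (-6) = -0.3042;  v ← (1−ω)·0.0000 + ω·-0.3042 = -0.2738
  w: GS value = (6 - (1)·-0.8250 - (3)·-0.2738) / (6) = 1.2744;  w ← (1−ω)·0.0000 + ω·1.2744 = 1.1470
Iteration 2:
  u: GS value = (-11 - (4)·-0.2738 - (-4)·1.1470) / (12) = -0.4431;  u ← (1−ω)·-0.8250 + ω·-0.4431 = -0.4813
  v: GS value = (1 - (1)·-0.4813 - (-2)·1.1470) / (-6) = -0.6292;  v ← (1−ω)·-0.2738 + ω·-0.6292 = -0.5937
  w: GS value = (6 - (1)·-0.4813 - (3)·-0.5937) / (6) = 1.3771;  w ← (1−ω)·1.1470 + ω·1.3771 = 1.3541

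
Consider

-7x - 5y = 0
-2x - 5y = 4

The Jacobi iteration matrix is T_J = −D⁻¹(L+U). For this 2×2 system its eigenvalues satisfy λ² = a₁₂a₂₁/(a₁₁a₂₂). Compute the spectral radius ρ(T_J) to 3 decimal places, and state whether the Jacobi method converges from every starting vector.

a₁₂a₂₁/(a₁₁a₂₂) = (-5)·(-2) / ((-7)·(-5)) = 0.285714
ρ = √|0.285714| = √0.285714 = 0.535
ρ < 1, so Jacobi converges

0.535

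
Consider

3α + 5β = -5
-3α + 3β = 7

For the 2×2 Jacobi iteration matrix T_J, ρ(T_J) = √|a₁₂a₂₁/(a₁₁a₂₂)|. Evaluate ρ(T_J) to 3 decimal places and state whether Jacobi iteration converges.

a₁₂a₂₁/(a₁₁a₂₂) = (5)·(-3) / ((3)·(3)) = -1.666667
ρ = √|-1.666667| = √1.666667 = 1.291
ρ > 1, so Jacobi diverges

1.291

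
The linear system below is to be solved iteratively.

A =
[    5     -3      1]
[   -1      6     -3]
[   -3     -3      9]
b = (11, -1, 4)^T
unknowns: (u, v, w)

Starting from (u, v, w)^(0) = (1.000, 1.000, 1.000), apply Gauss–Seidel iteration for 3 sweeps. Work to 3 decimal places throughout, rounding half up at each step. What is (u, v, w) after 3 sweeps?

Iteration 1:
  u = (11 - (-3)·1.000 - (1)·1.000) / (5) = 2.600
  v = (-1 - (-1)·2.600 - (-3)·1.000) / (6) = 0.767
  w = (4 - (-3)·2.600 - (-3)·0.767) / (9) = 1.567
Iteration 2:
  u = (11 - (-3)·0.767 - (1)·1.567) / (5) = 2.347
  v = (-1 - (-1)·2.347 - (-3)·1.567) / (6) = 1.008
  w = (4 - (-3)·2.347 - (-3)·1.008) / (9) = 1.563
Iteration 3:
  u = (11 - (-3)·1.008 - (1)·1.563) / (5) = 2.492
  v = (-1 - (-1)·2.492 - (-3)·1.563) / (6) = 1.030
  w = (4 - (-3)·2.492 - (-3)·1.030) / (9) = 1.618

(2.492, 1.030, 1.618)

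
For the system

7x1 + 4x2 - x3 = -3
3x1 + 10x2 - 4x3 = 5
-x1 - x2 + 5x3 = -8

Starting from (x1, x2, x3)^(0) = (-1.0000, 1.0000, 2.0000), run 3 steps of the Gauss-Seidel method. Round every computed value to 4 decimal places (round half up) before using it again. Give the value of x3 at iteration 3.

-1.7724

Iteration 1:
  x1 = (-3 - (4)·1.0000 - (-1)·2.0000) / (7) = -0.7143
  x2 = (5 - (3)·-0.7143 - (-4)·2.0000) / (10) = 1.5143
  x3 = (-8 - (-1)·-0.7143 - (-1)·1.5143) / (5) = -1.4400
Iteration 2:
  x1 = (-3 - (4)·1.5143 - (-1)·-1.4400) / (7) = -1.4996
  x2 = (5 - (3)·-1.4996 - (-4)·-1.4400) / (10) = 0.3739
  x3 = (-8 - (-1)·-1.4996 - (-1)·0.3739) / (5) = -1.8251
Iteration 3:
  x1 = (-3 - (4)·0.3739 - (-1)·-1.8251) / (7) = -0.9030
  x2 = (5 - (3)·-0.9030 - (-4)·-1.8251) / (10) = 0.0409
  x3 = (-8 - (-1)·-0.9030 - (-1)·0.0409) / (5) = -1.7724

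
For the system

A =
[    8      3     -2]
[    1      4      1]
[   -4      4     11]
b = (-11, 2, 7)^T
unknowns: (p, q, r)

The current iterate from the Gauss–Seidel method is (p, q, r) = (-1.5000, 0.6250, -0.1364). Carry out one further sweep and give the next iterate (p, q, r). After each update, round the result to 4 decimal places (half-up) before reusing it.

One sweep:
  p = (-11 - (3)·0.6250 - (-2)·-0.1364) / (8) = -1.6435
  q = (2 - (1)·-1.6435 - (1)·-0.1364) / (4) = 0.9450
  r = (7 - (-4)·-1.6435 - (4)·0.9450) / (11) = -0.3049

(-1.6435, 0.9450, -0.3049)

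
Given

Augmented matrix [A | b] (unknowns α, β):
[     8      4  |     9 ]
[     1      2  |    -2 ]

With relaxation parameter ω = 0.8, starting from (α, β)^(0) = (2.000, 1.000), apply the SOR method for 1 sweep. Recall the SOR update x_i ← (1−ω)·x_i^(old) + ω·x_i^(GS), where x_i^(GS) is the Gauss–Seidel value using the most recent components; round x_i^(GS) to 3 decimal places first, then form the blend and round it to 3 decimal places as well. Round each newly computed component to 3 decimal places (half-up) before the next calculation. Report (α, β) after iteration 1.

(0.900, -0.960)

Iteration 1:
  α: GS value = (9 - (4)·1.000) / (8) = 0.625;  α ← (1−ω)·2.000 + ω·0.625 = 0.900
  β: GS value = (-2 - (1)·0.900) / (2) = -1.450;  β ← (1−ω)·1.000 + ω·-1.450 = -0.960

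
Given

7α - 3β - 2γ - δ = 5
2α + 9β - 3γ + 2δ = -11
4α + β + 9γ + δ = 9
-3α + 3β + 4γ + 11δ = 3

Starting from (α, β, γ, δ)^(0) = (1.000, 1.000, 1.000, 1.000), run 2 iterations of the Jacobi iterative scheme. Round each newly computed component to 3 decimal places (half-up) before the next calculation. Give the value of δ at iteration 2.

Iteration 1:
  α = (5 - (-3)·1.000 - (-2)·1.000 - (-1)·1.000) / (7) = 1.571
  β = (-11 - (2)·1.000 - (-3)·1.000 - (2)·1.000) / (9) = -1.333
  γ = (9 - (4)·1.000 - (1)·1.000 - (1)·1.000) / (9) = 0.333
  δ = (3 - (-3)·1.000 - (3)·1.000 - (4)·1.000) / (11) = -0.091
Iteration 2:
  α = (5 - (-3)·-1.333 - (-2)·0.333 - (-1)·-0.091) / (7) = 0.225
  β = (-11 - (2)·1.571 - (-3)·0.333 - (2)·-0.091) / (9) = -1.440
  γ = (9 - (4)·1.571 - (1)·-1.333 - (1)·-0.091) / (9) = 0.460
  δ = (3 - (-3)·1.571 - (3)·-1.333 - (4)·0.333) / (11) = 0.944

0.944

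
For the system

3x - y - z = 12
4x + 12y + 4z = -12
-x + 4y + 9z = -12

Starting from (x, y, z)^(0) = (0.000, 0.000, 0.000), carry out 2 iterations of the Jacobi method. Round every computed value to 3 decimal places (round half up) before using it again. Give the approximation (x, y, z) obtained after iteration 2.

(3.222, -1.889, -0.444)

Iteration 1:
  x = (12 - (-1)·0.000 - (-1)·0.000) / (3) = 4.000
  y = (-12 - (4)·0.000 - (4)·0.000) / (12) = -1.000
  z = (-12 - (-1)·0.000 - (4)·0.000) / (9) = -1.333
Iteration 2:
  x = (12 - (-1)·-1.000 - (-1)·-1.333) / (3) = 3.222
  y = (-12 - (4)·4.000 - (4)·-1.333) / (12) = -1.889
  z = (-12 - (-1)·4.000 - (4)·-1.000) / (9) = -0.444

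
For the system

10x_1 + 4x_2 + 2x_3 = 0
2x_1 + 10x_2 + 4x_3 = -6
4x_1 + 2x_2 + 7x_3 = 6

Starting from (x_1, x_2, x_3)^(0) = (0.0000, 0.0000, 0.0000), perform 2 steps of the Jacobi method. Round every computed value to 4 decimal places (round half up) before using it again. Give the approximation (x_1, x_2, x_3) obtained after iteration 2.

(0.0686, -0.9428, 1.0286)

Iteration 1:
  x_1 = (0 - (4)·0.0000 - (2)·0.0000) / (10) = 0.0000
  x_2 = (-6 - (2)·0.0000 - (4)·0.0000) / (10) = -0.6000
  x_3 = (6 - (4)·0.0000 - (2)·0.0000) / (7) = 0.8571
Iteration 2:
  x_1 = (0 - (4)·-0.6000 - (2)·0.8571) / (10) = 0.0686
  x_2 = (-6 - (2)·0.0000 - (4)·0.8571) / (10) = -0.9428
  x_3 = (6 - (4)·0.0000 - (2)·-0.6000) / (7) = 1.0286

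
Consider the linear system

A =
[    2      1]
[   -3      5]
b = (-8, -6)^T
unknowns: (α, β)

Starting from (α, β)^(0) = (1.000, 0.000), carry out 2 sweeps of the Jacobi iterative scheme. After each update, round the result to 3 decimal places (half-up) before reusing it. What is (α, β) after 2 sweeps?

(-3.700, -3.600)

Iteration 1:
  α = (-8 - (1)·0.000) / (2) = -4.000
  β = (-6 - (-3)·1.000) / (5) = -0.600
Iteration 2:
  α = (-8 - (1)·-0.600) / (2) = -3.700
  β = (-6 - (-3)·-4.000) / (5) = -3.600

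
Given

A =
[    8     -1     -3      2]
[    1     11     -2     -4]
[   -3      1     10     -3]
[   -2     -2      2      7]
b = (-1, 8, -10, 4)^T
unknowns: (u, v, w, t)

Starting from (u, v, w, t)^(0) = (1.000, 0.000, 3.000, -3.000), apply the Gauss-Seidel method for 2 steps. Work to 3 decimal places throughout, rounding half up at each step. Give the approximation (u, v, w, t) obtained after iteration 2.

Iteration 1:
  u = (-1 - (-1)·0.000 - (-3)·3.000 - (2)·-3.000) / (8) = 1.750
  v = (8 - (1)·1.750 - (-2)·3.000 - (-4)·-3.000) / (11) = 0.023
  w = (-10 - (-3)·1.750 - (1)·0.023 - (-3)·-3.000) / (10) = -1.377
  t = (4 - (-2)·1.750 - (-2)·0.023 - (2)·-1.377) / (7) = 1.471
Iteration 2:
  u = (-1 - (-1)·0.023 - (-3)·-1.377 - (2)·1.471) / (8) = -1.006
  v = (8 - (1)·-1.006 - (-2)·-1.377 - (-4)·1.471) / (11) = 1.103
  w = (-10 - (-3)·-1.006 - (1)·1.103 - (-3)·1.471) / (10) = -0.971
  t = (4 - (-2)·-1.006 - (-2)·1.103 - (2)·-0.971) / (7) = 0.877

(-1.006, 1.103, -0.971, 0.877)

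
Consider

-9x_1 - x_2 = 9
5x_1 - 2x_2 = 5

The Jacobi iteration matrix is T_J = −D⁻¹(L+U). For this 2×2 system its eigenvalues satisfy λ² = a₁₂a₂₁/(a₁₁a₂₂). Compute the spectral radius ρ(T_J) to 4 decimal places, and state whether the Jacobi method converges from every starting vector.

0.5270

a₁₂a₂₁/(a₁₁a₂₂) = (-1)·(5) / ((-9)·(-2)) = -0.277778
ρ = √|-0.277778| = √0.277778 = 0.5270
ρ < 1, so Jacobi converges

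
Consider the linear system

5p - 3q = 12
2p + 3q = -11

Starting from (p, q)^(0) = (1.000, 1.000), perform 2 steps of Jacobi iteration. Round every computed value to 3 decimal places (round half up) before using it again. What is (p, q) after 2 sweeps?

(-0.200, -5.667)

Iteration 1:
  p = (12 - (-3)·1.000) / (5) = 3.000
  q = (-11 - (2)·1.000) / (3) = -4.333
Iteration 2:
  p = (12 - (-3)·-4.333) / (5) = -0.200
  q = (-11 - (2)·3.000) / (3) = -5.667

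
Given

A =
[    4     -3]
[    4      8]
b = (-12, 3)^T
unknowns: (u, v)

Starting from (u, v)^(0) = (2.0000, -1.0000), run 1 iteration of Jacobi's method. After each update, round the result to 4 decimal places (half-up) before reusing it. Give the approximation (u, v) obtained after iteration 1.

(-3.7500, -0.6250)

Iteration 1:
  u = (-12 - (-3)·-1.0000) / (4) = -3.7500
  v = (3 - (4)·2.0000) / (8) = -0.6250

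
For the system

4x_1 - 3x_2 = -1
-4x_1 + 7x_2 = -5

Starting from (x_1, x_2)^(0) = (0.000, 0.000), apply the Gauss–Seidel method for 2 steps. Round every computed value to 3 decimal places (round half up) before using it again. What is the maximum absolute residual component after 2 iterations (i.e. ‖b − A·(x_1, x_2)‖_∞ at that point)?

Iteration 1:
  x_1 = (-1 - (-3)·0.000) / (4) = -0.250
  x_2 = (-5 - (-4)·-0.250) / (7) = -0.857
Iteration 2:
  x_1 = (-1 - (-3)·-0.857) / (4) = -0.893
  x_2 = (-5 - (-4)·-0.893) / (7) = -1.225
Residual b − A·x = (-1.103, 0.003); ∞-norm = 1.103

1.103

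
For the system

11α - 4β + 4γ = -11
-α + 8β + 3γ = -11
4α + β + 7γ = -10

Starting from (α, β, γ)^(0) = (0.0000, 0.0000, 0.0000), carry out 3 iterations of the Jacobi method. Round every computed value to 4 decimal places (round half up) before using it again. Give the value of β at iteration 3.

Iteration 1:
  α = (-11 - (-4)·0.0000 - (4)·0.0000) / (11) = -1.0000
  β = (-11 - (-1)·0.0000 - (3)·0.0000) / (8) = -1.3750
  γ = (-10 - (4)·0.0000 - (1)·0.0000) / (7) = -1.4286
Iteration 2:
  α = (-11 - (-4)·-1.3750 - (4)·-1.4286) / (11) = -0.9805
  β = (-11 - (-1)·-1.0000 - (3)·-1.4286) / (8) = -0.9643
  γ = (-10 - (4)·-1.0000 - (1)·-1.3750) / (7) = -0.6607
Iteration 3:
  α = (-11 - (-4)·-0.9643 - (4)·-0.6607) / (11) = -1.1104
  β = (-11 - (-1)·-0.9805 - (3)·-0.6607) / (8) = -1.2498
  γ = (-10 - (4)·-0.9805 - (1)·-0.9643) / (7) = -0.7305

-1.2498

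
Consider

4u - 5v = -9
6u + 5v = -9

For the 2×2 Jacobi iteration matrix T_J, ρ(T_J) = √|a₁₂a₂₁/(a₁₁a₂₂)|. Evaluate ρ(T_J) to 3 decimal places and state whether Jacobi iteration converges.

a₁₂a₂₁/(a₁₁a₂₂) = (-5)·(6) / ((4)·(5)) = -1.500000
ρ = √|-1.500000| = √1.500000 = 1.225
ρ > 1, so Jacobi diverges

1.225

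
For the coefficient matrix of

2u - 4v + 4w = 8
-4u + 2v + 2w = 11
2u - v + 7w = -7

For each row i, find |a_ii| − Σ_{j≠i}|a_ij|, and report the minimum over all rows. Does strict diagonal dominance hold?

-6

row 1: |2| − (4+4) = -6
row 2: |2| − (4+2) = -4
row 3: |7| − (2+1) = 4
minimum over rows = -6 → not strictly diagonally dominant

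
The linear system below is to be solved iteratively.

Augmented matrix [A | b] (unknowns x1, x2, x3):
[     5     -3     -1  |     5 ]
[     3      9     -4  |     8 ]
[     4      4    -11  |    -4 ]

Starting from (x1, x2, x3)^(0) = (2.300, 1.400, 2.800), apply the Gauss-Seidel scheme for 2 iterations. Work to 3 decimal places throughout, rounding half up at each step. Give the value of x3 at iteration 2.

Iteration 1:
  x1 = (5 - (-3)·1.400 - (-1)·2.800) / (5) = 2.400
  x2 = (8 - (3)·2.400 - (-4)·2.800) / (9) = 1.333
  x3 = (-4 - (4)·2.400 - (4)·1.333) / (-11) = 1.721
Iteration 2:
  x1 = (5 - (-3)·1.333 - (-1)·1.721) / (5) = 2.144
  x2 = (8 - (3)·2.144 - (-4)·1.721) / (9) = 0.939
  x3 = (-4 - (4)·2.144 - (4)·0.939) / (-11) = 1.485

1.485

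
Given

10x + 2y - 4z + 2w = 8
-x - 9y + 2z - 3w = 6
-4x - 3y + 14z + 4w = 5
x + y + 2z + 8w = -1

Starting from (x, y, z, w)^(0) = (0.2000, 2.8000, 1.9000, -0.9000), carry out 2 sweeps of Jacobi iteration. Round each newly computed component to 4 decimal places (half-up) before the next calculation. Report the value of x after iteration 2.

Iteration 1:
  x = (8 - (2)·2.8000 - (-4)·1.9000 - (2)·-0.9000) / (10) = 1.1800
  y = (6 - (-1)·0.2000 - (2)·1.9000 - (-3)·-0.9000) / (-9) = 0.0333
  z = (5 - (-4)·0.2000 - (-3)·2.8000 - (4)·-0.9000) / (14) = 1.2714
  w = (-1 - (1)·0.2000 - (1)·2.8000 - (2)·1.9000) / (8) = -0.9750
Iteration 2:
  x = (8 - (2)·0.0333 - (-4)·1.2714 - (2)·-0.9750) / (10) = 1.4969
  y = (6 - (-1)·1.1800 - (2)·1.2714 - (-3)·-0.9750) / (-9) = -0.1902
  z = (5 - (-4)·1.1800 - (-3)·0.0333 - (4)·-0.9750) / (14) = 0.9800
  w = (-1 - (1)·1.1800 - (1)·0.0333 - (2)·1.2714) / (8) = -0.5945

1.4969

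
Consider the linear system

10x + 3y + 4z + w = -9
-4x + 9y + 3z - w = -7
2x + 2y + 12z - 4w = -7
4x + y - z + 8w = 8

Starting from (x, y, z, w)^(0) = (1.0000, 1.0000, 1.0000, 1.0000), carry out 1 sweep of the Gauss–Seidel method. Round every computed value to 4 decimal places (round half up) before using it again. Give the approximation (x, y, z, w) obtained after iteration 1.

(-1.7000, -1.7556, 0.3259, 2.1102)

Iteration 1:
  x = (-9 - (3)·1.0000 - (4)·1.0000 - (1)·1.0000) / (10) = -1.7000
  y = (-7 - (-4)·-1.7000 - (3)·1.0000 - (-1)·1.0000) / (9) = -1.7556
  z = (-7 - (2)·-1.7000 - (2)·-1.7556 - (-4)·1.0000) / (12) = 0.3259
  w = (8 - (4)·-1.7000 - (1)·-1.7556 - (-1)·0.3259) / (8) = 2.1102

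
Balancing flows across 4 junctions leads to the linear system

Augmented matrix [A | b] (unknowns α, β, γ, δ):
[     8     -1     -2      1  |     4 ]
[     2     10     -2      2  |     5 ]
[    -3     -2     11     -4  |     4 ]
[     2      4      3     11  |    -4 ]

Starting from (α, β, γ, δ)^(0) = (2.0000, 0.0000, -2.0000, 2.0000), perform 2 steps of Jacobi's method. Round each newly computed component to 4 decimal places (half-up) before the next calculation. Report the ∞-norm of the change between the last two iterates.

1.6136

Iteration 1:
  α = (4 - (-1)·0.0000 - (-2)·-2.0000 - (1)·2.0000) / (8) = -0.2500
  β = (5 - (2)·2.0000 - (-2)·-2.0000 - (2)·2.0000) / (10) = -0.7000
  γ = (4 - (-3)·2.0000 - (-2)·0.0000 - (-4)·2.0000) / (11) = 1.6364
  δ = (-4 - (2)·2.0000 - (4)·0.0000 - (3)·-2.0000) / (11) = -0.1818
Iteration 2:
  α = (4 - (-1)·-0.7000 - (-2)·1.6364 - (1)·-0.1818) / (8) = 0.8443
  β = (5 - (2)·-0.2500 - (-2)·1.6364 - (2)·-0.1818) / (10) = 0.9136
  γ = (4 - (-3)·-0.2500 - (-2)·-0.7000 - (-4)·-0.1818) / (11) = 0.1021
  δ = (-4 - (2)·-0.2500 - (4)·-0.7000 - (3)·1.6364) / (11) = -0.5099
Change: (1.0943, 1.6136, -1.5343, -0.3281) → max |·| = 1.6136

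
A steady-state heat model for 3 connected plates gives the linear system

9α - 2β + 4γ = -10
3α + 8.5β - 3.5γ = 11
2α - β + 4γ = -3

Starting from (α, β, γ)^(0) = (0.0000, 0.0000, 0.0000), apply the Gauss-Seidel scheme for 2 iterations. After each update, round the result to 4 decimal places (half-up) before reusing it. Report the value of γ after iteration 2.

0.0894

Iteration 1:
  α = (-10 - (-2)·0.0000 - (4)·0.0000) / (9) = -1.1111
  β = (11 - (3)·-1.1111 - (-3.5)·0.0000) / (8.5) = 1.6863
  γ = (-3 - (2)·-1.1111 - (-1)·1.6863) / (4) = 0.2271
Iteration 2:
  α = (-10 - (-2)·1.6863 - (4)·0.2271) / (9) = -0.8373
  β = (11 - (3)·-0.8373 - (-3.5)·0.2271) / (8.5) = 1.6831
  γ = (-3 - (2)·-0.8373 - (-1)·1.6831) / (4) = 0.0894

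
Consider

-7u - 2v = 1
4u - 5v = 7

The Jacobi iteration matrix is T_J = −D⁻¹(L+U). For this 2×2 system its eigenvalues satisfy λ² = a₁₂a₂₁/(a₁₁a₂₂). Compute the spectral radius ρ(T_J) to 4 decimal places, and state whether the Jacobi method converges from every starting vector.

a₁₂a₂₁/(a₁₁a₂₂) = (-2)·(4) / ((-7)·(-5)) = -0.228571
ρ = √|-0.228571| = √0.228571 = 0.4781
ρ < 1, so Jacobi converges

0.4781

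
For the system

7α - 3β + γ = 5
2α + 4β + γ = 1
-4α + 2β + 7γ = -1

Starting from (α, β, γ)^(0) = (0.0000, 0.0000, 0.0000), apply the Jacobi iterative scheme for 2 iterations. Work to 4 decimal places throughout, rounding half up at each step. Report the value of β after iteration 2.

Iteration 1:
  α = (5 - (-3)·0.0000 - (1)·0.0000) / (7) = 0.7143
  β = (1 - (2)·0.0000 - (1)·0.0000) / (4) = 0.2500
  γ = (-1 - (-4)·0.0000 - (2)·0.0000) / (7) = -0.1429
Iteration 2:
  α = (5 - (-3)·0.2500 - (1)·-0.1429) / (7) = 0.8418
  β = (1 - (2)·0.7143 - (1)·-0.1429) / (4) = -0.0714
  γ = (-1 - (-4)·0.7143 - (2)·0.2500) / (7) = 0.1939

-0.0714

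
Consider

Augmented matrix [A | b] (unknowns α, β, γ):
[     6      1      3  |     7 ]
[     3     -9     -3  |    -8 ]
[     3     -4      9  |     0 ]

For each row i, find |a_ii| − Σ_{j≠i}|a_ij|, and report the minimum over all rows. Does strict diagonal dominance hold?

2

row 1: |6| − (1+3) = 2
row 2: |-9| − (3+3) = 3
row 3: |9| − (3+4) = 2
minimum over rows = 2 → strictly diagonally dominant (convergence guaranteed)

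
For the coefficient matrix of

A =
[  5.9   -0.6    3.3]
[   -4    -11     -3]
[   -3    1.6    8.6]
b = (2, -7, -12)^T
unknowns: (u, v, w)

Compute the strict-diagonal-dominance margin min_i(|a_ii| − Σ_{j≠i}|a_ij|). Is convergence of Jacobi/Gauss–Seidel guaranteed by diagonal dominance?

2

row 1: |5.9| − (0.6+3.3) = 2
row 2: |-11| − (4+3) = 4
row 3: |8.6| − (3+1.6) = 4
minimum over rows = 2 → strictly diagonally dominant (convergence guaranteed)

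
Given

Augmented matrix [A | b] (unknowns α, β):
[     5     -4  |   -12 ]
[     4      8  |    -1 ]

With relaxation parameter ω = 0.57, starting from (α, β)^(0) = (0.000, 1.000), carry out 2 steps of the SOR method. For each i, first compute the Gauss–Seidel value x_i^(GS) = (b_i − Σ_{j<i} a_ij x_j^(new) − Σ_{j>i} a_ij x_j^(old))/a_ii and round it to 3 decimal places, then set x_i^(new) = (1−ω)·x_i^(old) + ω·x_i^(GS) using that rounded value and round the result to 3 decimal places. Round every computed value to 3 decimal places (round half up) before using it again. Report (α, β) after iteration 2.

(-1.478, 0.616)

Iteration 1:
  α: GS value = (-12 - (-4)·1.000) / (5) = -1.600;  α ← (1−ω)·0.000 + ω·-1.600 = -0.912
  β: GS value = (-1 - (4)·-0.912) / (8) = 0.331;  β ← (1−ω)·1.000 + ω·0.331 = 0.619
Iteration 2:
  α: GS value = (-12 - (-4)·0.619) / (5) = -1.905;  α ← (1−ω)·-0.912 + ω·-1.905 = -1.478
  β: GS value = (-1 - (4)·-1.478) / (8) = 0.614;  β ← (1−ω)·0.619 + ω·0.614 = 0.616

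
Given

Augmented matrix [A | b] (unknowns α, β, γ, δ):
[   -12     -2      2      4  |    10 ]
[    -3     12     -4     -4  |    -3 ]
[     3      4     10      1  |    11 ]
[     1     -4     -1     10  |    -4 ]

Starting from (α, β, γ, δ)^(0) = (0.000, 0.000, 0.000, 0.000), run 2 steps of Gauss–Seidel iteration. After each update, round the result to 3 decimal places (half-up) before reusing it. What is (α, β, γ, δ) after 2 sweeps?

(-0.617, -0.009, 1.323, -0.210)

Iteration 1:
  α = (10 - (-2)·0.000 - (2)·0.000 - (4)·0.000) / (-12) = -0.833
  β = (-3 - (-3)·-0.833 - (-4)·0.000 - (-4)·0.000) / (12) = -0.458
  γ = (11 - (3)·-0.833 - (4)·-0.458 - (1)·0.000) / (10) = 1.533
  δ = (-4 - (1)·-0.833 - (-4)·-0.458 - (-1)·1.533) / (10) = -0.347
Iteration 2:
  α = (10 - (-2)·-0.458 - (2)·1.533 - (4)·-0.347) / (-12) = -0.617
  β = (-3 - (-3)·-0.617 - (-4)·1.533 - (-4)·-0.347) / (12) = -0.009
  γ = (11 - (3)·-0.617 - (4)·-0.009 - (1)·-0.347) / (10) = 1.323
  δ = (-4 - (1)·-0.617 - (-4)·-0.009 - (-1)·1.323) / (10) = -0.210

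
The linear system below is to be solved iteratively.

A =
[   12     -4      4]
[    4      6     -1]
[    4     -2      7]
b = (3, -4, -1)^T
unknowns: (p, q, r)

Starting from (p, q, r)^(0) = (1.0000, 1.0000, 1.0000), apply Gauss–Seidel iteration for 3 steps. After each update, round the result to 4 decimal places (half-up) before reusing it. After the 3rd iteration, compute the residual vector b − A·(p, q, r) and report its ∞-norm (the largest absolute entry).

0.0450

Iteration 1:
  p = (3 - (-4)·1.0000 - (4)·1.0000) / (12) = 0.2500
  q = (-4 - (4)·0.2500 - (-1)·1.0000) / (6) = -0.6667
  r = (-1 - (4)·0.2500 - (-2)·-0.6667) / (7) = -0.4762
Iteration 2:
  p = (3 - (-4)·-0.6667 - (4)·-0.4762) / (12) = 0.1865
  q = (-4 - (4)·0.1865 - (-1)·-0.4762) / (6) = -0.8704
  r = (-1 - (4)·0.1865 - (-2)·-0.8704) / (7) = -0.4981
Iteration 3:
  p = (3 - (-4)·-0.8704 - (4)·-0.4981) / (12) = 0.1259
  q = (-4 - (4)·0.1259 - (-1)·-0.4981) / (6) = -0.8336
  r = (-1 - (4)·0.1259 - (-2)·-0.8336) / (7) = -0.4530
Residual b − A·x = (-0.0332, 0.0450, 0.0002); ∞-norm = 0.0450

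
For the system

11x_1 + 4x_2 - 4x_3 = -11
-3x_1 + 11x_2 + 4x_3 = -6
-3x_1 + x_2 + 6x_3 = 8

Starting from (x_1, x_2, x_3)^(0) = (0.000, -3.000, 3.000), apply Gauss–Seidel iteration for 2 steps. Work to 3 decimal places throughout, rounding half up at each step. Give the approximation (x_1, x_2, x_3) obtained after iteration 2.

(0.257, -1.255, 1.671)

Iteration 1:
  x_1 = (-11 - (4)·-3.000 - (-4)·3.000) / (11) = 1.182
  x_2 = (-6 - (-3)·1.182 - (4)·3.000) / (11) = -1.314
  x_3 = (8 - (-3)·1.182 - (1)·-1.314) / (6) = 2.143
Iteration 2:
  x_1 = (-11 - (4)·-1.314 - (-4)·2.143) / (11) = 0.257
  x_2 = (-6 - (-3)·0.257 - (4)·2.143) / (11) = -1.255
  x_3 = (8 - (-3)·0.257 - (1)·-1.255) / (6) = 1.671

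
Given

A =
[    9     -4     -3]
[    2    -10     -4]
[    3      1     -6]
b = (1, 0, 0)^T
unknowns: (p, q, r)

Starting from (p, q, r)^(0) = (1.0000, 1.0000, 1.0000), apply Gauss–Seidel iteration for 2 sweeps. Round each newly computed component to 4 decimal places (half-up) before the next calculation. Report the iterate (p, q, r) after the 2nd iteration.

(0.1482, -0.1333, 0.0519)

Iteration 1:
  p = (1 - (-4)·1.0000 - (-3)·1.0000) / (9) = 0.8889
  q = (0 - (2)·0.8889 - (-4)·1.0000) / (-10) = -0.2222
  r = (0 - (3)·0.8889 - (1)·-0.2222) / (-6) = 0.4074
Iteration 2:
  p = (1 - (-4)·-0.2222 - (-3)·0.4074) / (9) = 0.1482
  q = (0 - (2)·0.1482 - (-4)·0.4074) / (-10) = -0.1333
  r = (0 - (3)·0.1482 - (1)·-0.1333) / (-6) = 0.0519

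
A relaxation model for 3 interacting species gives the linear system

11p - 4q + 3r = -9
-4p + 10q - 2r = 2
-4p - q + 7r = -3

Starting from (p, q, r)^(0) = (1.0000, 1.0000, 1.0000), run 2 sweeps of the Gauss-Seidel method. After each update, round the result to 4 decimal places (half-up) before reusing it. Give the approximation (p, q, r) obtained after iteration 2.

Iteration 1:
  p = (-9 - (-4)·1.0000 - (3)·1.0000) / (11) = -0.7273
  q = (2 - (-4)·-0.7273 - (-2)·1.0000) / (10) = 0.1091
  r = (-3 - (-4)·-0.7273 - (-1)·0.1091) / (7) = -0.8286
Iteration 2:
  p = (-9 - (-4)·0.1091 - (3)·-0.8286) / (11) = -0.5525
  q = (2 - (-4)·-0.5525 - (-2)·-0.8286) / (10) = -0.1867
  r = (-3 - (-4)·-0.5525 - (-1)·-0.1867) / (7) = -0.7710

(-0.5525, -0.1867, -0.7710)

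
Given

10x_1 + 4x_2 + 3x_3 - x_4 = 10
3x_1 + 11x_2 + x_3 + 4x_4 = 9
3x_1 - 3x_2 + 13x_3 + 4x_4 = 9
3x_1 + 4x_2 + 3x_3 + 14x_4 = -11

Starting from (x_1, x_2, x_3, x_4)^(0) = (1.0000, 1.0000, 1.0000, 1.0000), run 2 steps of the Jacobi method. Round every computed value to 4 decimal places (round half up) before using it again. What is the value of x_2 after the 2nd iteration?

Iteration 1:
  x_1 = (10 - (4)·1.0000 - (3)·1.0000 - (-1)·1.0000) / (10) = 0.4000
  x_2 = (9 - (3)·1.0000 - (1)·1.0000 - (4)·1.0000) / (11) = 0.0909
  x_3 = (9 - (3)·1.0000 - (-3)·1.0000 - (4)·1.0000) / (13) = 0.3846
  x_4 = (-11 - (3)·1.0000 - (4)·1.0000 - (3)·1.0000) / (14) = -1.5000
Iteration 2:
  x_1 = (10 - (4)·0.0909 - (3)·0.3846 - (-1)·-1.5000) / (10) = 0.6983
  x_2 = (9 - (3)·0.4000 - (1)·0.3846 - (4)·-1.5000) / (11) = 1.2196
  x_3 = (9 - (3)·0.4000 - (-3)·0.0909 - (4)·-1.5000) / (13) = 1.0825
  x_4 = (-11 - (3)·0.4000 - (4)·0.0909 - (3)·0.3846) / (14) = -0.9798

1.2196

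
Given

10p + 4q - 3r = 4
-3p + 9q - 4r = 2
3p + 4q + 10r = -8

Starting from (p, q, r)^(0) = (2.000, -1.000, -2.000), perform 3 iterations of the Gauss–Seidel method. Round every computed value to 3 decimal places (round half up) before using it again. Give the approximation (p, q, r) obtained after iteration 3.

Iteration 1:
  p = (4 - (4)·-1.000 - (-3)·-2.000) / (10) = 0.200
  q = (2 - (-3)·0.200 - (-4)·-2.000) / (9) = -0.600
  r = (-8 - (3)·0.200 - (4)·-0.600) / (10) = -0.620
Iteration 2:
  p = (4 - (4)·-0.600 - (-3)·-0.620) / (10) = 0.454
  q = (2 - (-3)·0.454 - (-4)·-0.620) / (9) = 0.098
  r = (-8 - (3)·0.454 - (4)·0.098) / (10) = -0.975
Iteration 3:
  p = (4 - (4)·0.098 - (-3)·-0.975) / (10) = 0.068
  q = (2 - (-3)·0.068 - (-4)·-0.975) / (9) = -0.188
  r = (-8 - (3)·0.068 - (4)·-0.188) / (10) = -0.745

(0.068, -0.188, -0.745)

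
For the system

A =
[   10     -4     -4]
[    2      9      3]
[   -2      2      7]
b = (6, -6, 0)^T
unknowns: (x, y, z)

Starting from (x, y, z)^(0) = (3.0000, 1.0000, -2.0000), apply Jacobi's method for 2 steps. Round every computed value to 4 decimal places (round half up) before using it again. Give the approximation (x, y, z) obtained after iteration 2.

Iteration 1:
  x = (6 - (-4)·1.0000 - (-4)·-2.0000) / (10) = 0.2000
  y = (-6 - (2)·3.0000 - (3)·-2.0000) / (9) = -0.6667
  z = (0 - (-2)·3.0000 - (2)·1.0000) / (7) = 0.5714
Iteration 2:
  x = (6 - (-4)·-0.6667 - (-4)·0.5714) / (10) = 0.5619
  y = (-6 - (2)·0.2000 - (3)·0.5714) / (9) = -0.9016
  z = (0 - (-2)·0.2000 - (2)·-0.6667) / (7) = 0.2476

(0.5619, -0.9016, 0.2476)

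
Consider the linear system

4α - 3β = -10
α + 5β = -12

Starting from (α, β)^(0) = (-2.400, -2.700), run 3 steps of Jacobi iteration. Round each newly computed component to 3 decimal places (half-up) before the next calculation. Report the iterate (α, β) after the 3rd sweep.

(-3.621, -1.612)

Iteration 1:
  α = (-10 - (-3)·-2.700) / (4) = -4.525
  β = (-12 - (1)·-2.400) / (5) = -1.920
Iteration 2:
  α = (-10 - (-3)·-1.920) / (4) = -3.940
  β = (-12 - (1)·-4.525) / (5) = -1.495
Iteration 3:
  α = (-10 - (-3)·-1.495) / (4) = -3.621
  β = (-12 - (1)·-3.940) / (5) = -1.612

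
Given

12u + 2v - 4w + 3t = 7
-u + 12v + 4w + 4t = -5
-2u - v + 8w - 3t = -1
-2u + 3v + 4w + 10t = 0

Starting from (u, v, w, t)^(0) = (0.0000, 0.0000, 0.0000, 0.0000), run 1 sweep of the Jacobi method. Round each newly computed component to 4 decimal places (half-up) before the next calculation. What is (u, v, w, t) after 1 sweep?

Iteration 1:
  u = (7 - (2)·0.0000 - (-4)·0.0000 - (3)·0.0000) / (12) = 0.5833
  v = (-5 - (-1)·0.0000 - (4)·0.0000 - (4)·0.0000) / (12) = -0.4167
  w = (-1 - (-2)·0.0000 - (-1)·0.0000 - (-3)·0.0000) / (8) = -0.1250
  t = (0 - (-2)·0.0000 - (3)·0.0000 - (4)·0.0000) / (10) = 0.0000

(0.5833, -0.4167, -0.1250, 0.0000)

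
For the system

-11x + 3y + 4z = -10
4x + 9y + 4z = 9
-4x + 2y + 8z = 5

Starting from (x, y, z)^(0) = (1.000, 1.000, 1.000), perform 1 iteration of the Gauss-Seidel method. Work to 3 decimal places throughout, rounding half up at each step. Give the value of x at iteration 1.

1.545

Iteration 1:
  x = (-10 - (3)·1.000 - (4)·1.000) / (-11) = 1.545
  y = (9 - (4)·1.545 - (4)·1.000) / (9) = -0.131
  z = (5 - (-4)·1.545 - (2)·-0.131) / (8) = 1.430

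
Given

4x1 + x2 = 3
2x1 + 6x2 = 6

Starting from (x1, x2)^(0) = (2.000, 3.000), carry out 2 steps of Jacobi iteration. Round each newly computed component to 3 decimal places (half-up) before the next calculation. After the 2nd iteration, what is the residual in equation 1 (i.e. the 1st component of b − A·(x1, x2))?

-0.668

Iteration 1:
  x1 = (3 - (1)·3.000) / (4) = 0.000
  x2 = (6 - (2)·2.000) / (6) = 0.333
Iteration 2:
  x1 = (3 - (1)·0.333) / (4) = 0.667
  x2 = (6 - (2)·0.000) / (6) = 1.000
Residual b − A·x = (-0.668, -1.334)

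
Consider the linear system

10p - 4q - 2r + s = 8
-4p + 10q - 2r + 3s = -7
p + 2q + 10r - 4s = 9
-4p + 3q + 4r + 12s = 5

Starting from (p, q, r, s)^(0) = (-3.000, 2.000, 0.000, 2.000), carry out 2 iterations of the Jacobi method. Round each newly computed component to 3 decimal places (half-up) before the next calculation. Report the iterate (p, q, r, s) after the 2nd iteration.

Iteration 1:
  p = (8 - (-4)·2.000 - (-2)·0.000 - (1)·2.000) / (10) = 1.400
  q = (-7 - (-4)·-3.000 - (-2)·0.000 - (3)·2.000) / (10) = -2.500
  r = (9 - (1)·-3.000 - (2)·2.000 - (-4)·2.000) / (10) = 1.600
  s = (5 - (-4)·-3.000 - (3)·2.000 - (4)·0.000) / (12) = -1.083
Iteration 2:
  p = (8 - (-4)·-2.500 - (-2)·1.600 - (1)·-1.083) / (10) = 0.228
  q = (-7 - (-4)·1.400 - (-2)·1.600 - (3)·-1.083) / (10) = 0.505
  r = (9 - (1)·1.400 - (2)·-2.500 - (-4)·-1.083) / (10) = 0.827
  s = (5 - (-4)·1.400 - (3)·-2.500 - (4)·1.600) / (12) = 0.975

(0.228, 0.505, 0.827, 0.975)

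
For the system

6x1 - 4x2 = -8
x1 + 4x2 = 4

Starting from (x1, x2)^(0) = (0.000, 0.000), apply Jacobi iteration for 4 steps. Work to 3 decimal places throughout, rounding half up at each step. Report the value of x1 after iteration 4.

-0.555

Iteration 1:
  x1 = (-8 - (-4)·0.000) / (6) = -1.333
  x2 = (4 - (1)·0.000) / (4) = 1.000
Iteration 2:
  x1 = (-8 - (-4)·1.000) / (6) = -0.667
  x2 = (4 - (1)·-1.333) / (4) = 1.333
Iteration 3:
  x1 = (-8 - (-4)·1.333) / (6) = -0.445
  x2 = (4 - (1)·-0.667) / (4) = 1.167
Iteration 4:
  x1 = (-8 - (-4)·1.167) / (6) = -0.555
  x2 = (4 - (1)·-0.445) / (4) = 1.111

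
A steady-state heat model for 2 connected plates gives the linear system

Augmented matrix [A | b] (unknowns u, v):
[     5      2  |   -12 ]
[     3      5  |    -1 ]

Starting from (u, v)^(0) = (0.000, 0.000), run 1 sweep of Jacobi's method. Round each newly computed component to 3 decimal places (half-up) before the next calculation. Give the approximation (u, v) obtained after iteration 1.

(-2.400, -0.200)

Iteration 1:
  u = (-12 - (2)·0.000) / (5) = -2.400
  v = (-1 - (3)·0.000) / (5) = -0.200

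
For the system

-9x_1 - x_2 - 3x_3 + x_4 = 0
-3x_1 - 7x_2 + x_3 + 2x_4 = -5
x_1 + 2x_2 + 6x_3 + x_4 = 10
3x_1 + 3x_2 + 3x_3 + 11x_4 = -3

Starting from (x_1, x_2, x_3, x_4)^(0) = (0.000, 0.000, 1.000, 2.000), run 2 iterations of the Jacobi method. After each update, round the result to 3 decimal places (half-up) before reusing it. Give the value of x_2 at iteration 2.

Iteration 1:
  x_1 = (0 - (-1)·0.000 - (-3)·1.000 - (1)·2.000) / (-9) = -0.111
  x_2 = (-5 - (-3)·0.000 - (1)·1.000 - (2)·2.000) / (-7) = 1.429
  x_3 = (10 - (1)·0.000 - (2)·0.000 - (1)·2.000) / (6) = 1.333
  x_4 = (-3 - (3)·0.000 - (3)·0.000 - (3)·1.000) / (11) = -0.545
Iteration 2:
  x_1 = (0 - (-1)·1.429 - (-3)·1.333 - (1)·-0.545) / (-9) = -0.664
  x_2 = (-5 - (-3)·-0.111 - (1)·1.333 - (2)·-0.545) / (-7) = 0.797
  x_3 = (10 - (1)·-0.111 - (2)·1.429 - (1)·-0.545) / (6) = 1.300
  x_4 = (-3 - (3)·-0.111 - (3)·1.429 - (3)·1.333) / (11) = -0.996

0.797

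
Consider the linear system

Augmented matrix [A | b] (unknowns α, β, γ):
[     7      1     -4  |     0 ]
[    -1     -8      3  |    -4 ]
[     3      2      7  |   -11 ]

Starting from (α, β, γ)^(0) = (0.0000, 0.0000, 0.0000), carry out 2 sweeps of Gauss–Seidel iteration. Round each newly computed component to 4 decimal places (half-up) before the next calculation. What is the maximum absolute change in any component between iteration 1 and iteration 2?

1.0510

Iteration 1:
  α = (0 - (1)·0.0000 - (-4)·0.0000) / (7) = 0.0000
  β = (-4 - (-1)·0.0000 - (3)·0.0000) / (-8) = 0.5000
  γ = (-11 - (3)·0.0000 - (2)·0.5000) / (7) = -1.7143
Iteration 2:
  α = (0 - (1)·0.5000 - (-4)·-1.7143) / (7) = -1.0510
  β = (-4 - (-1)·-1.0510 - (3)·-1.7143) / (-8) = -0.0115
  γ = (-11 - (3)·-1.0510 - (2)·-0.0115) / (7) = -1.1177
Change: (-1.0510, -0.5115, 0.5966) → max |·| = 1.0510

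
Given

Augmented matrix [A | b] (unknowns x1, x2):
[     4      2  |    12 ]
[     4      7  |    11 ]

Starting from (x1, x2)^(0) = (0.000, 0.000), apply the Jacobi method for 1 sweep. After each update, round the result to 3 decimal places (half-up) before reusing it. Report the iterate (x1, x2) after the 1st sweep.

(3.000, 1.571)

Iteration 1:
  x1 = (12 - (2)·0.000) / (4) = 3.000
  x2 = (11 - (4)·0.000) / (7) = 1.571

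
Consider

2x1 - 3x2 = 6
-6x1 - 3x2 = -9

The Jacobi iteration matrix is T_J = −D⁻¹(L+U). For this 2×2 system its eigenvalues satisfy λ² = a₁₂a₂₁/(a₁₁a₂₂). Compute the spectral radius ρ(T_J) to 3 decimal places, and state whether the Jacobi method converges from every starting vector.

1.732

a₁₂a₂₁/(a₁₁a₂₂) = (-3)·(-6) / ((2)·(-3)) = -3.000000
ρ = √|-3.000000| = √3.000000 = 1.732
ρ > 1, so Jacobi diverges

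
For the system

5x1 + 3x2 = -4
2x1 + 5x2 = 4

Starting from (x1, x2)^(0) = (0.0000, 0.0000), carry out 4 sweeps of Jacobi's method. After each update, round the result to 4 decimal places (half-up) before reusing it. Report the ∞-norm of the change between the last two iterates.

Iteration 1:
  x1 = (-4 - (3)·0.0000) / (5) = -0.8000
  x2 = (4 - (2)·0.0000) / (5) = 0.8000
Iteration 2:
  x1 = (-4 - (3)·0.8000) / (5) = -1.2800
  x2 = (4 - (2)·-0.8000) / (5) = 1.1200
Iteration 3:
  x1 = (-4 - (3)·1.1200) / (5) = -1.4720
  x2 = (4 - (2)·-1.2800) / (5) = 1.3120
Iteration 4:
  x1 = (-4 - (3)·1.3120) / (5) = -1.5872
  x2 = (4 - (2)·-1.4720) / (5) = 1.3888
Change: (-0.1152, 0.0768) → max |·| = 0.1152

0.1152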